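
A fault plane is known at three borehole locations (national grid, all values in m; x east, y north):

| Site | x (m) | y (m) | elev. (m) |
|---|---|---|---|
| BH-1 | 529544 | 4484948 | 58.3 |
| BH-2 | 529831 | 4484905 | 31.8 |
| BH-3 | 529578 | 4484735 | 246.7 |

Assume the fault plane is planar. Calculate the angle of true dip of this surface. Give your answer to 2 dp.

43.52°

Two edge vectors: BH-1→BH-2 = (287, -43, -26.5), BH-1→BH-3 = (34, -213, 188.4).
Normal n = (BH-1→BH-2) × (BH-1→BH-3) = (-13745.7, -54971.8, -59669).
So ∂z/∂x = −n_x/n_z = −0.23037 and ∂z/∂y = −n_y/n_z = −0.92128.
Gradient magnitude |∇z| = √(a² + b²) = √(0.05307 + 0.84876) = 0.94964.
True dip = arctan(0.94964) = 43.52°, dipping toward NNE (azimuth ≈ 014°).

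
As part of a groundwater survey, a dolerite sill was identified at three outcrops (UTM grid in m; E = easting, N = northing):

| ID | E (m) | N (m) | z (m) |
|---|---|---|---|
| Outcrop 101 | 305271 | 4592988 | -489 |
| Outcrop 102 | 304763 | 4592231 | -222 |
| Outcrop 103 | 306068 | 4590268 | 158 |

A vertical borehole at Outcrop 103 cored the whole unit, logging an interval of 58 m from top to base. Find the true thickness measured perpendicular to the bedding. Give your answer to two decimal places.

Let the plane be z = a·E + b·N + c.
Outcrop 102−Outcrop 101: −508a − 757b = 267;  Outcrop 103−Outcrop 101: 797a − 2720b = 647.
Solving gives a = −0.11912, b = −0.27277.
|∇z| = √(a²+b²) = 0.29765, so dip δ = arctan(0.29765) = 16.58°.
True thickness = vertical thickness × cos δ = 58 × cos 16.58° = 55.59 m.

55.59 m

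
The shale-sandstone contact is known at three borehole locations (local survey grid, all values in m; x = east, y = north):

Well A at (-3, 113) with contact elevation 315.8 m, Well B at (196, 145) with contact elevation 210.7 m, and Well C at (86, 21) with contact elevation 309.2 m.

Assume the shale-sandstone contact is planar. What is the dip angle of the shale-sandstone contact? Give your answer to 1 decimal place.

Let the plane be z = a·x + b·y + c.
Well B−Well A: 199a + 32b = −105.1;  Well C−Well A: 89a − 92b = −6.6.
Solving gives a = −0.46703, b = −0.38006.
Gradient magnitude |∇z| = √(a² + b²) = √(0.21811 + 0.14444) = 0.60213.
True dip = arctan(0.60213) = 31.1°, dipping toward NE (azimuth ≈ 051°).

31.1°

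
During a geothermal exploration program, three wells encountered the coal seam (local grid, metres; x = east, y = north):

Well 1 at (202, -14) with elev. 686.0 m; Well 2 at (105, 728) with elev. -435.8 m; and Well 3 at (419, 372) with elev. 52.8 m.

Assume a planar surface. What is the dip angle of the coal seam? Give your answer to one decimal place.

57.1°

Two edge vectors: Well 1→Well 2 = (-97, 742, -1121.8), Well 1→Well 3 = (217, 386, -633.2).
Normal n = (Well 1→Well 2) × (Well 1→Well 3) = (-36819.6, -304851, -198456).
So ∂z/∂x = −n_x/n_z = −0.18553 and ∂z/∂y = −n_y/n_z = −1.53611.
Gradient magnitude |∇z| = √(a² + b²) = √(0.03442 + 2.35965) = 1.54728.
True dip = arctan(1.54728) = 57.1°, dipping toward N (azimuth ≈ 007°).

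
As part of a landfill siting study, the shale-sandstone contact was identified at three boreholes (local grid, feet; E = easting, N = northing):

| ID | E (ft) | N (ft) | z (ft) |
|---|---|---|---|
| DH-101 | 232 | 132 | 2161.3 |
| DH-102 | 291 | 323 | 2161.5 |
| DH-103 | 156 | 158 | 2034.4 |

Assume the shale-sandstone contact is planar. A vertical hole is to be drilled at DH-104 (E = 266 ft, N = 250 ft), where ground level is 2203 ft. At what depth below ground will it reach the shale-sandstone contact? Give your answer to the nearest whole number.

45 ft

Let the plane be z = a·E + b·N + c.
DH-102−DH-101: 59a + 191b = 0.2;  DH-103−DH-101: −76a + 26b = −126.9.
Solving gives a = 1.51047, b = −0.46554.
Then c = 2161.3 − a·232 − b·132 = 1872.32.
At (266, 250): z_contact = 401.8 − 116.4 + 1872.32 = 2157.7 ft.
Depth below ground = 2203 − 2157.7 = 45 ft.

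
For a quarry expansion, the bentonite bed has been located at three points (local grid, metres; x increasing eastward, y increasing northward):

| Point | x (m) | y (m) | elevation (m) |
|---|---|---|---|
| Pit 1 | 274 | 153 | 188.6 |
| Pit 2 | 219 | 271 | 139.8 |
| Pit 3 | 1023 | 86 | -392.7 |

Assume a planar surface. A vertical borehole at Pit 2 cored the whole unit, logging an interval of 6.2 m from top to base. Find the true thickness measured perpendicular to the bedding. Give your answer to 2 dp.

4.02 m

Let the plane be z = a·x + b·y + c.
Pit 2−Pit 1: −55a + 118b = −48.8;  Pit 3−Pit 1: 749a − 67b = −581.3.
Solving gives a = −0.84847, b = −0.80903.
|∇z| = √(a²+b²) = 1.17236, so dip δ = arctan(1.17236) = 49.54°.
True thickness = vertical thickness × cos δ = 6.2 × cos 49.54° = 4.02 m.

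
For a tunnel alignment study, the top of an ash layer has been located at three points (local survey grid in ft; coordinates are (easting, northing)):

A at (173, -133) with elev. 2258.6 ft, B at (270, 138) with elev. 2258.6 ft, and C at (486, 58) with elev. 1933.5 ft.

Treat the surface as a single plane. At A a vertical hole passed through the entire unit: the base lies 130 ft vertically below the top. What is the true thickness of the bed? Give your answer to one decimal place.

75.2 ft

Let the plane be z = a·E + b·N + c.
B−A: 97a + 271b = 0;  C−A: 313a + 191b = −325.1.
Solving gives a = −1.32892, b = 0.47567.
|∇z| = √(a²+b²) = 1.41148, so dip δ = arctan(1.41148) = 54.68°.
True thickness = vertical thickness × cos δ = 130 × cos 54.68° = 75.2 ft.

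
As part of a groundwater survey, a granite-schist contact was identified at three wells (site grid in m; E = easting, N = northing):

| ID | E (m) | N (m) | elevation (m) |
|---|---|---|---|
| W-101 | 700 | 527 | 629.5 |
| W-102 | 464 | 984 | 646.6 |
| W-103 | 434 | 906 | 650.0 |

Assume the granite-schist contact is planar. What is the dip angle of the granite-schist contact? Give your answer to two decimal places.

5.16°

Let the plane be z = a·E + b·N + c.
W-102−W-101: −236a + 457b = 17.1;  W-103−W-101: −266a + 379b = 20.5.
Solving gives a = −0.08991, b = −0.00901.
Gradient magnitude |∇z| = √(a² + b²) = √(0.00808 + 0.00008) = 0.09036.
True dip = arctan(0.09036) = 5.16°, dipping toward E (azimuth ≈ 084°).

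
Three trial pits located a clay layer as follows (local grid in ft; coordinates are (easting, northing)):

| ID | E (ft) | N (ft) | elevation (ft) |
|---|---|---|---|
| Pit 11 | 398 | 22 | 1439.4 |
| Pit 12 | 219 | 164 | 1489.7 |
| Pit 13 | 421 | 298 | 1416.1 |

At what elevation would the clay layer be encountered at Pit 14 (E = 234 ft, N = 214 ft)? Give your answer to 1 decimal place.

1481.9 ft

Two edge vectors: Pit 11→Pit 12 = (-179, 142, 50.3), Pit 11→Pit 13 = (23, 276, -23.3).
Normal n = (Pit 11→Pit 12) × (Pit 11→Pit 13) = (-17191.4, -3013.8, -52670).
So ∂z/∂E = −n_x/n_z = −0.32640 and ∂z/∂N = −n_y/n_z = −0.05722.
Intercept c from Pit 11: 1439.4 + 129.91 + 1.26 = 1570.57.
At (234, 214): z = −76.4 − 12.2 + 1570.57 = 1481.9 ft.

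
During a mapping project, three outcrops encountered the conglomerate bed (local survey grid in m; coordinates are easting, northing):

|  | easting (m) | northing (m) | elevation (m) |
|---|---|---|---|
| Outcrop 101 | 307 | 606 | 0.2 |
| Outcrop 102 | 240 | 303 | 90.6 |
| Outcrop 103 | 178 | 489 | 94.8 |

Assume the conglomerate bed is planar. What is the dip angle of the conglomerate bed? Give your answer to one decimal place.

31.1°

Let the plane be z = a·easting + b·northing + c.
Outcrop 102−Outcrop 101: −67a − 303b = 90.4;  Outcrop 103−Outcrop 101: −129a − 117b = 94.6.
Solving gives a = −0.57882, b = −0.17036.
Gradient magnitude |∇z| = √(a² + b²) = √(0.33503 + 0.02902) = 0.60337.
True dip = arctan(0.60337) = 31.1°, dipping toward ENE (azimuth ≈ 074°).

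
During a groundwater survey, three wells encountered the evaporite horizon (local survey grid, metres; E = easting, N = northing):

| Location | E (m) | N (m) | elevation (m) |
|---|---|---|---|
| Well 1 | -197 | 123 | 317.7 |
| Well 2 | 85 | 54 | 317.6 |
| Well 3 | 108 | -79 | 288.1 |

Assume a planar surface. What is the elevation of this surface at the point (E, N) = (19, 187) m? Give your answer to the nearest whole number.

Let the plane be z = a·E + b·N + c.
Well 2−Well 1: 282a − 69b = −0.1;  Well 3−Well 1: 305a − 202b = −29.6.
Solving gives a = 0.05630, b = 0.23154.
Then c = 317.7 − a·-197 − b·123 = 300.31.
At (19, 187): z = 1.1 + 43.3 + 300.31 = 344.7 m.

345 m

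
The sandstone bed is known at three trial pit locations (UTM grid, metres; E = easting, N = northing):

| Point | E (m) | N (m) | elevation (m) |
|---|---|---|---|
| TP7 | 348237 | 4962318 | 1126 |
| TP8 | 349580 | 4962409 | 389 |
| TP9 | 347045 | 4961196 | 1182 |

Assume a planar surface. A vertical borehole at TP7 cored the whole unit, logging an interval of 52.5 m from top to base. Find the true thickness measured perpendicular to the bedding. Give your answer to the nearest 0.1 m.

40.6 m

Two edge vectors: TP7→TP8 = (1343, 91, -737), TP7→TP9 = (-1192, -1122, 56).
Normal n = (TP7→TP8) × (TP7→TP9) = (-821818, 803296, -1398374).
So ∂z/∂E = −n_x/n_z = −0.58770 and ∂z/∂N = −n_y/n_z = 0.57445.
|∇z| = √(a²+b²) = 0.82181, so dip δ = arctan(0.82181) = 39.41°.
True thickness = vertical thickness × cos δ = 52.5 × cos 39.41° = 40.6 m.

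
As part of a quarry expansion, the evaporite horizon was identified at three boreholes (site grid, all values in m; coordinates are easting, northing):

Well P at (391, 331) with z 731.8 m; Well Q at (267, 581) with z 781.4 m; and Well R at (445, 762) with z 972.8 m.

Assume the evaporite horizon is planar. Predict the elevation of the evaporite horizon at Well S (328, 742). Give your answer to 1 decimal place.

895.1 m

Two edge vectors: Well P→Well Q = (-124, 250, 49.6), Well P→Well R = (54, 431, 241).
Normal n = (Well P→Well Q) × (Well P→Well R) = (38872.4, 32562.4, -66944).
So ∂z/∂easting = −n_x/n_z = 0.58067 and ∂z/∂northing = −n_y/n_z = 0.48641.
Intercept c from Well P: 731.8 − 227.04 − 161.00 = 343.76.
At (328, 742): z = 190.5 + 360.9 + 343.76 = 895.1 m.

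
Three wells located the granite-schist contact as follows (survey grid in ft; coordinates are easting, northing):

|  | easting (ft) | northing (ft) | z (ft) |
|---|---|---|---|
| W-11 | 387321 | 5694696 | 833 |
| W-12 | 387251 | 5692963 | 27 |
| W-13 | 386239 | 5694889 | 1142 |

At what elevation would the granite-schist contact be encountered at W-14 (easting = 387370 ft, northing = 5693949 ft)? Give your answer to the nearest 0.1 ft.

Let the plane be z = a·easting + b·northing + c.
W-12−W-11: −70a − 1733b = −806;  W-13−W-11: −1082a + 193b = 309.
Solving gives a = −0.201173240, b = 0.473215307.
Then c = 833 − a·387321 − b·5694696 = −2616065.69.
At (387370, 5693949): z = −77928.5 + 2694463.8 − 2616065.69 = 469.7 ft.

469.7 ft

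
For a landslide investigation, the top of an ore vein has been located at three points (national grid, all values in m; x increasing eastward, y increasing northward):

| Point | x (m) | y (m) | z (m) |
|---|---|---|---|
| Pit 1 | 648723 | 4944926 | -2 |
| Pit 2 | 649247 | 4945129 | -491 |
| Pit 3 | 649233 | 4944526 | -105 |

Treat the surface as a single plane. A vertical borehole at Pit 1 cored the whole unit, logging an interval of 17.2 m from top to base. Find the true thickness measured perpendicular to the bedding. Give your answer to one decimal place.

12.6 m

Let the plane be z = a·x + b·y + c.
Pit 2−Pit 1: 524a + 203b = −489;  Pit 3−Pit 1: 510a − 400b = −103.
Solving gives a = −0.69143, b = −0.62408.
|∇z| = √(a²+b²) = 0.93143, so dip δ = arctan(0.93143) = 42.97°.
True thickness = vertical thickness × cos δ = 17.2 × cos 42.97° = 12.6 m.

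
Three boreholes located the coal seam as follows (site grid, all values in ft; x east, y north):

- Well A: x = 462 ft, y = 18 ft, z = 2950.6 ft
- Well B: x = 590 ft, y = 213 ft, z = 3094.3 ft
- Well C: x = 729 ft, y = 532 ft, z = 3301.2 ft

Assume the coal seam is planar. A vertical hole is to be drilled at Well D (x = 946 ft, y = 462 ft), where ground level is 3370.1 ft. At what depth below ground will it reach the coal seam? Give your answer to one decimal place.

Two edge vectors: Well A→Well B = (128, 195, 143.7), Well A→Well C = (267, 514, 350.6).
Normal n = (Well A→Well B) × (Well A→Well C) = (-5494.8, -6508.9, 13727).
So ∂z/∂x = −n_x/n_z = 0.40029 and ∂z/∂y = −n_y/n_z = 0.47417.
Intercept c from Well A: 2950.6 − 184.93 − 8.54 = 2757.13.
At (946, 462): z_contact = 378.68 + 219.07 + 2757.13 = 3354.87 ft.
Depth below ground = 3370.1 − 3354.87 = 15.2 ft.

15.2 ft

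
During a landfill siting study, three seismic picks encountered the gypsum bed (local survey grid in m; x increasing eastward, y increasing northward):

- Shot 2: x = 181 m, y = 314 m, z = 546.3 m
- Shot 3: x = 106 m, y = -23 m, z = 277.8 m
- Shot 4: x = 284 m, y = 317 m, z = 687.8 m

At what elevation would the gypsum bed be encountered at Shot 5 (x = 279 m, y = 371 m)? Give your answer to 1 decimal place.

707.7 m

Let the plane be z = a·x + b·y + c.
Shot 3−Shot 2: −75a − 337b = −268.5;  Shot 4−Shot 2: 103a + 3b = 141.5.
Solving gives a = 1.35939, b = 0.49420.
Then c = 546.3 − a·181 − b·314 = 145.07.
At (279, 371): z = 379.3 + 183.3 + 145.07 = 707.7 m.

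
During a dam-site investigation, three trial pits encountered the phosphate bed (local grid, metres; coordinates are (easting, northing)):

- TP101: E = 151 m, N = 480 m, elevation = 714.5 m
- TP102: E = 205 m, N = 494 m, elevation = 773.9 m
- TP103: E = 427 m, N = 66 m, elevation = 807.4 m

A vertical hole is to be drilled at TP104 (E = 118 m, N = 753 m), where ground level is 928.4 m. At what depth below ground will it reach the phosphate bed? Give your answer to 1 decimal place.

128.0 m

Two edge vectors: TP101→TP102 = (54, 14, 59.4), TP101→TP103 = (276, -414, 92.9).
Normal n = (TP101→TP102) × (TP101→TP103) = (25892.2, 11377.8, -26220).
So ∂z/∂E = −n_x/n_z = 0.98750 and ∂z/∂N = −n_y/n_z = 0.43394.
Intercept c from TP101: 714.5 − 149.11 − 208.29 = 357.10.
At (118, 753): z_contact = 116.52 + 326.75 + 357.10 = 800.38 m.
Depth below ground = 928.4 − 800.38 = 128.0 m.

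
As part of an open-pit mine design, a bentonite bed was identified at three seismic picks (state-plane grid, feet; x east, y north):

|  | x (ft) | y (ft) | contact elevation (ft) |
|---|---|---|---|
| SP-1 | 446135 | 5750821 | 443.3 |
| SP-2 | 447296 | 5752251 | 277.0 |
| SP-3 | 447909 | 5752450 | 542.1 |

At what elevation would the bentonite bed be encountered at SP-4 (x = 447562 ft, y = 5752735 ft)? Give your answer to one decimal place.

139.7 ft

Let the plane be z = a·x + b·y + c.
SP-2−SP-1: 1161a + 1430b = −166.3;  SP-3−SP-1: 1774a + 1629b = 98.8.
Solving gives a = 0.638503697, b = −0.634687267.
Then c = 443.3 − a·446135 − b·5750821 = 3365557.32.
At (447562, 5752735): z = 285770.0 − 3651187.7 + 3365557.32 = 139.7 ft.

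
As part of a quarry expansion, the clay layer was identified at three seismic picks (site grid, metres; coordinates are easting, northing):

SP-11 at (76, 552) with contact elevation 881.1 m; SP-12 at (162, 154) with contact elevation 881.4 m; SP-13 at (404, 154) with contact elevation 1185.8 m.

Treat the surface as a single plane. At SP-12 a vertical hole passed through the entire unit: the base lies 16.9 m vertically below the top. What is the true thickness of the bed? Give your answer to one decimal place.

10.4 m

Two edge vectors: SP-11→SP-12 = (86, -398, 0.3), SP-11→SP-13 = (328, -398, 304.7).
Normal n = (SP-11→SP-12) × (SP-11→SP-13) = (-121151.2, -26105.8, 96316).
So ∂z/∂easting = −n_x/n_z = 1.25785 and ∂z/∂northing = −n_y/n_z = 0.27104.
|∇z| = √(a²+b²) = 1.28672, so dip δ = arctan(1.28672) = 52.15°.
True thickness = vertical thickness × cos δ = 16.9 × cos 52.15° = 10.4 m.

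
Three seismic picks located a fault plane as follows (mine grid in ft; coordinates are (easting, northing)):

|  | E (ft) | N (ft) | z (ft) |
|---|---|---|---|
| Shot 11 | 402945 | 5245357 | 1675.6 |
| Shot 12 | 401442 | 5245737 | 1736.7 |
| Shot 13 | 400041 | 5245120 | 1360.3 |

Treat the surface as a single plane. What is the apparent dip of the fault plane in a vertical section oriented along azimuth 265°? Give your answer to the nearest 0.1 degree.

Two edge vectors: Shot 11→Shot 12 = (-1503, 380, 61.1), Shot 11→Shot 13 = (-2904, -237, -315.3).
Normal n = (Shot 11→Shot 12) × (Shot 11→Shot 13) = (-105333.3, -651330.3, 1459731).
So ∂z/∂E = −n_x/n_z = 0.07216 and ∂z/∂N = −n_y/n_z = 0.44620.
Unit vector along 265° is (sin 265°, cos 265°) = (-0.9962, -0.0872).
Slope in that direction = a·(-0.9962) + b·(-0.0872) = −0.11077.
Apparent dip = arctan|0.11077| = 6.3° (true dip is 24.3°, so apparent ≤ true as expected).

6.3°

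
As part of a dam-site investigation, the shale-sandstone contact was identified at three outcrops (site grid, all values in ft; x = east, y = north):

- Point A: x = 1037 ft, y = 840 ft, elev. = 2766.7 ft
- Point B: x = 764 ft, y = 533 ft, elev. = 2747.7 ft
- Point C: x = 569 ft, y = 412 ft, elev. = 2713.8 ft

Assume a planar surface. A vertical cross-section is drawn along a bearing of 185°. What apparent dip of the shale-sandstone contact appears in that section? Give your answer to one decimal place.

10.2°

Let the plane be z = a·x + b·y + c.
Point B−Point A: −273a − 307b = −19;  Point C−Point A: −468a − 428b = −52.9.
Solving gives a = 0.30219, b = −0.20683.
Unit vector along 185° is (sin 185°, cos 185°) = (-0.0872, -0.9962).
Slope in that direction = a·(-0.0872) + b·(-0.9962) = 0.17971.
Apparent dip = arctan|0.17971| = 10.2° (true dip is 20.1°, so apparent ≤ true as expected).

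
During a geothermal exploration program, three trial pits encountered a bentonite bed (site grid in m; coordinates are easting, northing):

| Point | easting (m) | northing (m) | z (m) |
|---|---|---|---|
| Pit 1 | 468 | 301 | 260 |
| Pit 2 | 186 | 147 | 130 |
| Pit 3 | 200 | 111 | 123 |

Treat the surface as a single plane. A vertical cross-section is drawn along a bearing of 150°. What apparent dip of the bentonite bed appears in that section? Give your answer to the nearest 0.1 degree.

6.9°

Let the plane be z = a·easting + b·northing + c.
Pit 2−Pit 1: −282a − 154b = −130;  Pit 3−Pit 1: −268a − 190b = −137.
Solving gives a = 0.29266, b = 0.30825.
Unit vector along 150° is (sin 150°, cos 150°) = (0.5000, -0.8660).
Slope in that direction = a·(0.5000) + b·(-0.8660) = −0.12063.
Apparent dip = arctan|0.12063| = 6.9° (true dip is 23.0°, so apparent ≤ true as expected).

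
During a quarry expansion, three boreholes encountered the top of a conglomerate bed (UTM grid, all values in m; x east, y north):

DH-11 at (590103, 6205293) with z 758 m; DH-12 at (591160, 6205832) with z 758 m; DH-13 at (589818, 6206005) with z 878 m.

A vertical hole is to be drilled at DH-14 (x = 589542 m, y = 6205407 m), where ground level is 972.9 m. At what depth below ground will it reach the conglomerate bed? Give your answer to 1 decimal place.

Two edge vectors: DH-11→DH-12 = (1057, 539, 0), DH-11→DH-13 = (-285, 712, 120).
Normal n = (DH-11→DH-12) × (DH-11→DH-13) = (64680, -126840, 906199).
So ∂z/∂x = −n_x/n_z = −0.071375051 and ∂z/∂y = −n_y/n_z = 0.139969256.
Intercept c from DH-11: 758 + 42118.63 − 868550.25 = −825673.61.
At (589542, 6205407): z_contact = −42078.59 + 868566.20 − 825673.61 = 814.00 m.
Depth below ground = 972.9 − 814.00 = 158.9 m.

158.9 m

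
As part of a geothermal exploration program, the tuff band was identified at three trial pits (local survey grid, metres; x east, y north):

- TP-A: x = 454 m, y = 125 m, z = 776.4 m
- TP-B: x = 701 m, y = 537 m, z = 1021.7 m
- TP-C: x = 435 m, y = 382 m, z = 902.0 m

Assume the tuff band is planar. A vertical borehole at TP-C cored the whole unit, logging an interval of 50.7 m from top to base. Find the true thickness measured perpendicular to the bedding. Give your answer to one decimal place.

Two edge vectors: TP-A→TP-B = (247, 412, 245.3), TP-A→TP-C = (-19, 257, 125.6).
Normal n = (TP-A→TP-B) × (TP-A→TP-C) = (-11294.9, -35683.9, 71307).
So ∂z/∂x = −n_x/n_z = 0.15840 and ∂z/∂y = −n_y/n_z = 0.50043.
|∇z| = √(a²+b²) = 0.52490, so dip δ = arctan(0.52490) = 27.69°.
True thickness = vertical thickness × cos δ = 50.7 × cos 27.69° = 44.9 m.

44.9 m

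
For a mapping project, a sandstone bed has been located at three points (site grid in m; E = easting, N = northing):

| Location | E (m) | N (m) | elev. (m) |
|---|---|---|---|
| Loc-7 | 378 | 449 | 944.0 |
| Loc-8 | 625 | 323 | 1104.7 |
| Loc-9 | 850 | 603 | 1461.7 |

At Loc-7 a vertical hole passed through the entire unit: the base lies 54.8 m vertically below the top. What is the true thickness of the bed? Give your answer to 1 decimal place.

37.5 m

Let the plane be z = a·E + b·N + c.
Loc-8−Loc-7: 247a − 126b = 160.7;  Loc-9−Loc-7: 472a + 154b = 517.7.
Solving gives a = 0.92276, b = 0.53350.
|∇z| = √(a²+b²) = 1.06588, so dip δ = arctan(1.06588) = 46.83°.
True thickness = vertical thickness × cos δ = 54.8 × cos 46.83° = 37.5 m.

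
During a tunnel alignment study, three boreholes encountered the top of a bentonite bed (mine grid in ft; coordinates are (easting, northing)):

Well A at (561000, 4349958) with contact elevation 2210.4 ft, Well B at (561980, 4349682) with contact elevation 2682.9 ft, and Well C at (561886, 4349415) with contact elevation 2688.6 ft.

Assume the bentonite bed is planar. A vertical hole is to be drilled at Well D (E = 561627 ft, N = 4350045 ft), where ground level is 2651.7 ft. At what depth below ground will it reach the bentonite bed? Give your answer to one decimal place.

Two edge vectors: Well A→Well B = (980, -276, 472.5), Well A→Well C = (886, -543, 478.2).
Normal n = (Well A→Well B) × (Well A→Well C) = (124584.3, -50001, -287604).
So ∂z/∂E = −n_x/n_z = 0.433179997 and ∂z/∂N = −n_y/n_z = −0.173853632.
Intercept c from Well A: 2210.4 − 243013.98 + 756256.00 = 515452.42.
At (561627, 4350045): z_contact = 243285.58 − 756271.12 + 515452.42 = 2466.88 ft.
Depth below ground = 2651.7 − 2466.88 = 184.8 ft.

184.8 ft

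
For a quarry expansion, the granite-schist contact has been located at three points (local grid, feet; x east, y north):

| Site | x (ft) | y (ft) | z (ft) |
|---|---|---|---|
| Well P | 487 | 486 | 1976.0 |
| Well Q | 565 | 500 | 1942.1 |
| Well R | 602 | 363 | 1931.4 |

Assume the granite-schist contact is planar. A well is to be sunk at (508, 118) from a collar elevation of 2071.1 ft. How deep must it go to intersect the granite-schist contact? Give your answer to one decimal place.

Let the plane be z = a·x + b·y + c.
Well Q−Well P: 78a + 14b = −33.9;  Well R−Well P: 115a − 123b = −44.6.
Solving gives a = −0.42789, b = −0.03746.
Then c = 1976 − a·487 − b·486 = 2202.59.
At (508, 118): z_contact = −217.37 − 4.42 + 2202.59 = 1980.80 ft.
Depth below ground = 2071.1 − 1980.80 = 90.3 ft.

90.3 ft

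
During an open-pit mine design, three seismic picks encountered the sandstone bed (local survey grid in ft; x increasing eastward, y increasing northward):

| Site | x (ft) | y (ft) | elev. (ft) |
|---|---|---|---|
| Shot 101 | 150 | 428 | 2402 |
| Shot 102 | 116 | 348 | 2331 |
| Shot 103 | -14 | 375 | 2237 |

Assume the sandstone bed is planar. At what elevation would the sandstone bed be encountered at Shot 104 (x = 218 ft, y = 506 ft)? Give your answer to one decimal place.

Let the plane be z = a·x + b·y + c.
Shot 102−Shot 101: −34a − 80b = −71;  Shot 103−Shot 101: −164a − 53b = −165.
Solving gives a = 0.83380, b = 0.53313.
Then c = 2402 − a·150 − b·428 = 2048.75.
At (218, 506): z = 181.8 + 269.8 + 2048.75 = 2500.3 ft.

2500.3 ft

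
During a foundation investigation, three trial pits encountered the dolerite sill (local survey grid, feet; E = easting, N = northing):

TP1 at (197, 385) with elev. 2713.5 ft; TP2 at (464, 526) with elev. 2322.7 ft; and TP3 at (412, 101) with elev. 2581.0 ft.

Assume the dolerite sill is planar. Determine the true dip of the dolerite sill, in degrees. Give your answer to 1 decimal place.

Let the plane be z = a·E + b·N + c.
TP2−TP1: 267a + 141b = −390.8;  TP3−TP1: 215a − 284b = −132.5.
Solving gives a = −1.22165, b = −0.45829.
Gradient magnitude |∇z| = √(a² + b²) = √(1.49243 + 0.21003) = 1.30478.
True dip = arctan(1.30478) = 52.5°, dipping toward ENE (azimuth ≈ 069°).

52.5°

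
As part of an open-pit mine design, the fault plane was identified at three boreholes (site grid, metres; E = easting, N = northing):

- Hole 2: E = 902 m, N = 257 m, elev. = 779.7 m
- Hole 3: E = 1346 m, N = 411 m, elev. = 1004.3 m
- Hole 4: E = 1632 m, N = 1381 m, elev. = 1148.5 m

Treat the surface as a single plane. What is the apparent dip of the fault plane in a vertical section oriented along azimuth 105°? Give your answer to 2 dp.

26.06°

Two edge vectors: Hole 2→Hole 3 = (444, 154, 224.6), Hole 2→Hole 4 = (730, 1124, 368.8).
Normal n = (Hole 2→Hole 3) × (Hole 2→Hole 4) = (-195655.2, 210.8, 386636).
So ∂z/∂E = −n_x/n_z = 0.50604 and ∂z/∂N = −n_y/n_z = −0.00055.
Unit vector along 105° is (sin 105°, cos 105°) = (0.9659, -0.2588).
Slope in that direction = a·(0.9659) + b·(-0.2588) = 0.48894.
Apparent dip = arctan|0.48894| = 26.06° (true dip is 26.8°, so apparent ≤ true as expected).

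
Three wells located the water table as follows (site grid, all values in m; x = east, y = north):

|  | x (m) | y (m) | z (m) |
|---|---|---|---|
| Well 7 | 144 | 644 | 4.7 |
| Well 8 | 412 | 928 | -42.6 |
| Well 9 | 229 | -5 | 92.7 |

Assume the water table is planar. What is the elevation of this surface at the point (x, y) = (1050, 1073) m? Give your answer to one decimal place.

-81.2 m

Let the plane be z = a·x + b·y + c.
Well 8−Well 7: 268a + 284b = −47.3;  Well 9−Well 7: 85a − 649b = 88.
Solving gives a = −0.028806, b = −0.139366.
Then c = 4.7 − a·144 − b·644 = 98.60.
At (1050, 1073): z = −30.2 − 149.5 + 98.60 = -81.2 m.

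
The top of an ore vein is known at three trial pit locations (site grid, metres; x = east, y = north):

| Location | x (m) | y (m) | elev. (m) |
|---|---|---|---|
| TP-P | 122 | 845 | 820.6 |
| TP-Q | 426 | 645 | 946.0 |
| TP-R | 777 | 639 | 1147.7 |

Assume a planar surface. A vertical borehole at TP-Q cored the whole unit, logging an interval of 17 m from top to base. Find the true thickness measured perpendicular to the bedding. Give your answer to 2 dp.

Let the plane be z = a·x + b·y + c.
TP-Q−TP-P: 304a − 200b = 125.4;  TP-R−TP-P: 655a − 206b = 327.1.
Solving gives a = 0.57897, b = 0.25303.
|∇z| = √(a²+b²) = 0.63185, so dip δ = arctan(0.63185) = 32.29°.
True thickness = vertical thickness × cos δ = 17 × cos 32.29° = 14.37 m.

14.37 m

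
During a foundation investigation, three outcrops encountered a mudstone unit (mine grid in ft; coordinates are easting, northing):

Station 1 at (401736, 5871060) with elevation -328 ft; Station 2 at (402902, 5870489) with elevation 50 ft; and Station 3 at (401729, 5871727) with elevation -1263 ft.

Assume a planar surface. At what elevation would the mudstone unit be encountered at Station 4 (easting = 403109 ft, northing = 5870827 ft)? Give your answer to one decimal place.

Let the plane be z = a·easting + b·northing + c.
Station 2−Station 1: 1166a − 571b = 378;  Station 3−Station 1: −7a + 667b = −935.
Solving gives a = −0.364159100, b = −1.405620860.
Then c = -328 − a·401736 − b·5871060 = 8398452.23.
At (403109, 5870827): z = −146795.8 − 8252156.9 + 8398452.23 = -500.5 ft.

-500.5 ft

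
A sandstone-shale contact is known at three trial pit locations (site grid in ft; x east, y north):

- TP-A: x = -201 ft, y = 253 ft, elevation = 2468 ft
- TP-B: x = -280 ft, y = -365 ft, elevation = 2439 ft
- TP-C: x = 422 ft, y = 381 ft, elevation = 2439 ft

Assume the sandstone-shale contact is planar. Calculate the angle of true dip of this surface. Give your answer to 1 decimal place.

4.5°

Let the plane be z = a·x + b·y + c.
TP-B−TP-A: −79a − 618b = −29;  TP-C−TP-A: 623a + 128b = −29.
Solving gives a = −0.05771, b = 0.05430.
Gradient magnitude |∇z| = √(a² + b²) = √(0.00333 + 0.00295) = 0.07924.
True dip = arctan(0.07924) = 4.5°, dipping toward SE (azimuth ≈ 133°).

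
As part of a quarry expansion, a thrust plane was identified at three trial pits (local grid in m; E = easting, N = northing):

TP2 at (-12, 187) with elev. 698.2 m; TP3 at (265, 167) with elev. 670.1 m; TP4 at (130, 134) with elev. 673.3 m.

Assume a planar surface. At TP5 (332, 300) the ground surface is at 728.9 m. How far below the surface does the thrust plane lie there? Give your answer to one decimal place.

Two edge vectors: TP2→TP3 = (277, -20, -28.1), TP2→TP4 = (142, -53, -24.9).
Normal n = (TP2→TP3) × (TP2→TP4) = (-991.3, 2907.1, -11841).
So ∂z/∂E = −n_x/n_z = −0.08372 and ∂z/∂N = −n_y/n_z = 0.24551.
Intercept c from TP2: 698.2 − 1.00 − 45.91 = 651.28.
At (332, 300): z_contact = −27.79 + 73.65 + 651.28 = 697.14 m.
Depth below ground = 728.9 − 697.14 = 31.8 m.

31.8 m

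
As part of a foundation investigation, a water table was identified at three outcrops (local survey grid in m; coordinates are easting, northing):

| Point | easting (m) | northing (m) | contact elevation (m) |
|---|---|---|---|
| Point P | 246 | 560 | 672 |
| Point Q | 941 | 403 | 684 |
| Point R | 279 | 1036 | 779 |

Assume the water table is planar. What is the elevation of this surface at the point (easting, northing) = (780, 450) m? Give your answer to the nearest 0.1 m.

683.6 m

Two edge vectors: Point P→Point Q = (695, -157, 12), Point P→Point R = (33, 476, 107).
Normal n = (Point P→Point Q) × (Point P→Point R) = (-22511, -73969, 336001).
So ∂z/∂easting = −n_x/n_z = 0.066997 and ∂z/∂northing = −n_y/n_z = 0.220145.
Intercept c from Point P: 672 − 16.48 − 123.28 = 532.24.
At (780, 450): z = 52.3 + 99.1 + 532.24 = 683.6 m.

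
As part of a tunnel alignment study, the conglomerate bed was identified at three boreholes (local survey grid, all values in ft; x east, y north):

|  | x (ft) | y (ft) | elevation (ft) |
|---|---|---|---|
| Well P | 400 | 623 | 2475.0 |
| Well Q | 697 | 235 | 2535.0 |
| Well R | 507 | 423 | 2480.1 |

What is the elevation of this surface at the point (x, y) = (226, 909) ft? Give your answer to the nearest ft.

Two edge vectors: Well P→Well Q = (297, -388, 60), Well P→Well R = (107, -200, 5.1).
Normal n = (Well P→Well Q) × (Well P→Well R) = (10021.2, 4905.3, -17884).
So ∂z/∂x = −n_x/n_z = 0.56034 and ∂z/∂y = −n_y/n_z = 0.27428.
Intercept c from Well P: 2475 − 224.14 − 170.88 = 2079.98.
At (226, 909): z = 126.6 + 249.3 + 2079.98 = 2455.9 ft.

2456 ft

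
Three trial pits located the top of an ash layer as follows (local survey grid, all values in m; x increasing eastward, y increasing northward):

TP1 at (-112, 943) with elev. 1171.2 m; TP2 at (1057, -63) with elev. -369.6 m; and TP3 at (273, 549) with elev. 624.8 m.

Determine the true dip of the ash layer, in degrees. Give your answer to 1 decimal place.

Two edge vectors: TP1→TP2 = (1169, -1006, -1540.8), TP1→TP3 = (385, -394, -546.4).
Normal n = (TP1→TP2) × (TP1→TP3) = (-57396.8, 45533.6, -73276).
So ∂z/∂x = −n_x/n_z = −0.78330 and ∂z/∂y = −n_y/n_z = 0.62140.
Gradient magnitude |∇z| = √(a² + b²) = √(0.61355 + 0.38614) = 0.99984.
True dip = arctan(0.99984) = 45.0°, dipping toward SE (azimuth ≈ 128°).

45.0°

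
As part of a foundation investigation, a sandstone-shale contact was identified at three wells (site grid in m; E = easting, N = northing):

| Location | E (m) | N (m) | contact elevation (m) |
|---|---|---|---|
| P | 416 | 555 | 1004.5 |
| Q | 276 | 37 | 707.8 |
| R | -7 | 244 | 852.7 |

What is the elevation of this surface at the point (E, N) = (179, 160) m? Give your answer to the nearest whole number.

Two edge vectors: P→Q = (-140, -518, -296.7), P→R = (-423, -311, -151.8).
Normal n = (P→Q) × (P→R) = (-13641.3, 104252.1, -175574).
So ∂z/∂E = −n_x/n_z = −0.07770 and ∂z/∂N = −n_y/n_z = 0.59378.
Intercept c from P: 1004.5 + 32.32 − 329.55 = 707.27.
At (179, 160): z = −13.9 + 95.0 + 707.27 = 788.4 m.

788 m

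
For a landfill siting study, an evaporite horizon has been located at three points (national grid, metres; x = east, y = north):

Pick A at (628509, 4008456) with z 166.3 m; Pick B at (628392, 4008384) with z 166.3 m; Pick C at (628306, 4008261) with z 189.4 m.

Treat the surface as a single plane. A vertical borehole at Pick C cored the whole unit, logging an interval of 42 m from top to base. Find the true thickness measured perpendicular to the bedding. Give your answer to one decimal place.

39.2 m

Two edge vectors: Pick A→Pick B = (-117, -72, 0), Pick A→Pick C = (-203, -195, 23.1).
Normal n = (Pick A→Pick B) × (Pick A→Pick C) = (-1663.2, 2702.7, 8199).
So ∂z/∂x = −n_x/n_z = 0.20285 and ∂z/∂y = −n_y/n_z = −0.32964.
|∇z| = √(a²+b²) = 0.38705, so dip δ = arctan(0.38705) = 21.16°.
True thickness = vertical thickness × cos δ = 42 × cos 21.16° = 39.2 m.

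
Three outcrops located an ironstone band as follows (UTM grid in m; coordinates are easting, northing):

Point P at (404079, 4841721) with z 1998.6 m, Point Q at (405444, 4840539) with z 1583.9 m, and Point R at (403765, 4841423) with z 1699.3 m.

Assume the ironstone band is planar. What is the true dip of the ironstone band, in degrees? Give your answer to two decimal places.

Two edge vectors: Point P→Point Q = (1365, -1182, -414.7), Point P→Point R = (-314, -298, -299.3).
Normal n = (Point P→Point Q) × (Point P→Point R) = (230192, 538760.3, -777918).
So ∂z/∂easting = −n_x/n_z = 0.29591 and ∂z/∂northing = −n_y/n_z = 0.69257.
Gradient magnitude |∇z| = √(a² + b²) = √(0.08756 + 0.47965) = 0.75313.
True dip = arctan(0.75313) = 36.98°, dipping toward SSW (azimuth ≈ 203°).

36.98°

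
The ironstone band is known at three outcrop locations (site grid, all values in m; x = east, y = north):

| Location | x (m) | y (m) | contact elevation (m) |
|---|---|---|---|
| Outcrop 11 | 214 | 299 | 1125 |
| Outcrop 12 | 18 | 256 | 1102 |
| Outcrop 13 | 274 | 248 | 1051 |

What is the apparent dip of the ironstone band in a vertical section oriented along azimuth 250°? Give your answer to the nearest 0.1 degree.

Let the plane be z = a·x + b·y + c.
Outcrop 12−Outcrop 11: −196a − 43b = −23;  Outcrop 13−Outcrop 11: 60a − 51b = −74.
Solving gives a = −0.15975, b = 1.26304.
Unit vector along 250° is (sin 250°, cos 250°) = (-0.9397, -0.3420).
Slope in that direction = a·(-0.9397) + b·(-0.3420) = −0.28187.
Apparent dip = arctan|0.28187| = 15.7° (true dip is 51.9°, so apparent ≤ true as expected).

15.7°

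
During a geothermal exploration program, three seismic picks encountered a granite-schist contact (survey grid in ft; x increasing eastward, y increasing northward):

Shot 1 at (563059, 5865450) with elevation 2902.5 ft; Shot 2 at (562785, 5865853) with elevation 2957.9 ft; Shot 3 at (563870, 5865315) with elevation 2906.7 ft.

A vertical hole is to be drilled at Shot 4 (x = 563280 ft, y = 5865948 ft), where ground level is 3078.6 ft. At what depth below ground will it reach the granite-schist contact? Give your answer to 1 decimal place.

Let the plane be z = a·x + b·y + c.
Shot 2−Shot 1: −274a + 403b = 55.4;  Shot 3−Shot 1: 811a − 135b = 4.2.
Solving gives a = 0.031643338, b = 0.158983312.
Then c = 2902.5 − a·563059 − b·5865450 = −947423.23.
At (563280, 5865948): z_contact = 17824.06 + 932587.84 − 947423.23 = 2988.67 ft.
Depth below ground = 3078.6 − 2988.67 = 89.9 ft.

89.9 ft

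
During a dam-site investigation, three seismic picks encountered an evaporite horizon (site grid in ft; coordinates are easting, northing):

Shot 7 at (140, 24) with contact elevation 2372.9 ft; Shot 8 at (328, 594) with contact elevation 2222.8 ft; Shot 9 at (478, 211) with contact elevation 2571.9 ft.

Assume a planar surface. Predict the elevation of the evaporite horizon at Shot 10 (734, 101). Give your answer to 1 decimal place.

2863.4 ft

Two edge vectors: Shot 7→Shot 8 = (188, 570, -150.1), Shot 7→Shot 9 = (338, 187, 199).
Normal n = (Shot 7→Shot 8) × (Shot 7→Shot 9) = (141498.7, -88145.8, -157504).
So ∂z/∂easting = −n_x/n_z = 0.89838 and ∂z/∂northing = −n_y/n_z = −0.55964.
Intercept c from Shot 7: 2372.9 − 125.77 + 13.43 = 2260.56.
At (734, 101): z = 659.4 − 56.5 + 2260.56 = 2863.4 ft.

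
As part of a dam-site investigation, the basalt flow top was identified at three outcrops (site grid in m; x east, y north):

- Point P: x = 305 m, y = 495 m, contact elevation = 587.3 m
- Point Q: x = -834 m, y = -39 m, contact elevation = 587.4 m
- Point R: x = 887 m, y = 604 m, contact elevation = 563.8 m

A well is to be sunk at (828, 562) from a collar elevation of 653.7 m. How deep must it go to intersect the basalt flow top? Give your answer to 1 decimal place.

Let the plane be z = a·x + b·y + c.
Point Q−Point P: −1139a − 534b = 0.1;  Point R−Point P: 582a + 109b = −23.5.
Solving gives a = −0.06718, b = 0.14310.
Then c = 587.3 − a·305 − b·495 = 536.95.
At (828, 562): z_contact = −55.62 + 80.42 + 536.95 = 561.75 m.
Depth below ground = 653.7 − 561.75 = 91.9 m.

91.9 m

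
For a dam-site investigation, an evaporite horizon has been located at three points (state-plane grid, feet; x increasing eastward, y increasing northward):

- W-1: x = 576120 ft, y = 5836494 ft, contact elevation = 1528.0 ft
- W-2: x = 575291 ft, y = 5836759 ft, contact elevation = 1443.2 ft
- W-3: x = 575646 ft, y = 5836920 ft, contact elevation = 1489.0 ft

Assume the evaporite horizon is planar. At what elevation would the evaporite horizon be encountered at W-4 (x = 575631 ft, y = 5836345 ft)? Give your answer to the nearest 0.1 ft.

Let the plane be z = a·x + b·y + c.
W-2−W-1: −829a + 265b = −84.8;  W-3−W-1: −474a + 426b = −39.
Solving gives a = 0.113339838, b = 0.034561228.
Then c = 1528 − a·576120 − b·5836494 = −265485.75.
At (575631, 5836345): z = 65241.9 + 201711.2 − 265485.75 = 1467.4 ft.

1467.4 ft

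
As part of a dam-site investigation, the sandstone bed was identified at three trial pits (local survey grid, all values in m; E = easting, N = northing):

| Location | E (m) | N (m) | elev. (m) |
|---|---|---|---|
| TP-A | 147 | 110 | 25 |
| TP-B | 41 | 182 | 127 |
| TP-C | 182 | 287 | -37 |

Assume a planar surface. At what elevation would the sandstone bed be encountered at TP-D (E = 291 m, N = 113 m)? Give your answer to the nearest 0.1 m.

Let the plane be z = a·E + b·N + c.
TP-B−TP-A: −106a + 72b = 102;  TP-C−TP-A: 35a + 177b = −62.
Solving gives a = −1.05808, b = −0.14106.
Then c = 25 − a·147 − b·110 = 196.05.
At (291, 113): z = −307.9 − 15.9 + 196.05 = -127.8 m.

-127.8 m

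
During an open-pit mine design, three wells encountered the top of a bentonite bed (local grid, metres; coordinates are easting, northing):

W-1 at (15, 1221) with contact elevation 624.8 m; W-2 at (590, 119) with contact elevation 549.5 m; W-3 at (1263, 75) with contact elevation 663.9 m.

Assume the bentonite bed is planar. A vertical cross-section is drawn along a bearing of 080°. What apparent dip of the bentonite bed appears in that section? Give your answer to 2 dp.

Two edge vectors: W-1→W-2 = (575, -1102, -75.3), W-1→W-3 = (1248, -1146, 39.1).
Normal n = (W-1→W-2) × (W-1→W-3) = (-129382, -116456.9, 716346).
So ∂z/∂easting = −n_x/n_z = 0.18061 and ∂z/∂northing = −n_y/n_z = 0.16257.
Unit vector along 080° is (sin 80°, cos 80°) = (0.9848, 0.1736).
Slope in that direction = a·(0.9848) + b·(0.1736) = 0.20610.
Apparent dip = arctan|0.20610| = 11.65° (true dip is 13.7°, so apparent ≤ true as expected).

11.65°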